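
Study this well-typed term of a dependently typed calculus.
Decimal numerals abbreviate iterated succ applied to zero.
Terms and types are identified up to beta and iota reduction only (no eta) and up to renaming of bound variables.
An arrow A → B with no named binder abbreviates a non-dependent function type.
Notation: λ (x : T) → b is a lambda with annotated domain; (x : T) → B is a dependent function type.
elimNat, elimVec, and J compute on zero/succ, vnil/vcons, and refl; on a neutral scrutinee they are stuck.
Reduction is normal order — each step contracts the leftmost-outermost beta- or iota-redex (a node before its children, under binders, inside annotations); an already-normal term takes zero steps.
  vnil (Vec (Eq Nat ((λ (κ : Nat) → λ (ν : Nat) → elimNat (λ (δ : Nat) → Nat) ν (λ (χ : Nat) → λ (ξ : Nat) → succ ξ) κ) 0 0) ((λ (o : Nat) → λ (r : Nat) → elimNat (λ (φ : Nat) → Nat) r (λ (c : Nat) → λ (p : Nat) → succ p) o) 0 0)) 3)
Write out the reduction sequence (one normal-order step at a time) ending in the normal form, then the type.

normal-order reduction sequence:
  vnil (Vec (Eq Nat ((λ (κ : Nat) → λ (ν : Nat) → elimNat (λ (δ : Nat) → Nat) ν (λ (χ : Nat) → λ (ξ : Nat) → succ ξ) κ) 0 0) ((λ (o : Nat) → λ (r : Nat) → elimNat (λ (φ : Nat) → Nat) r (λ (c : Nat) → λ (p : Nat) → succ p) o) 0 0)) 3)
  ~> vnil (Vec (Eq Nat ((λ (κ : Nat) → elimNat (λ (ν : Nat) → Nat) κ (λ (δ : Nat) → λ (χ : Nat) → succ χ) 0) 0) ((λ (ξ : Nat) → λ (o : Nat) → elimNat (λ (r : Nat) → Nat) o (λ (φ : Nat) → λ (c : Nat) → succ c) ξ) 0 0)) 3)
  ~> vnil (Vec (Eq Nat (elimNat (λ (κ : Nat) → Nat) 0 (λ (ν : Nat) → λ (δ : Nat) → succ δ) 0) ((λ (χ : Nat) → λ (ξ : Nat) → elimNat (λ (o : Nat) → Nat) ξ (λ (r : Nat) → λ (φ : Nat) → succ φ) χ) 0 0)) 3)
  ~> vnil (Vec (Eq Nat 0 ((λ (κ : Nat) → λ (ν : Nat) → elimNat (λ (δ : Nat) → Nat) ν (λ (χ : Nat) → λ (ξ : Nat) → succ ξ) κ) 0 0)) 3)
  ~> vnil (Vec (Eq Nat 0 ((λ (κ : Nat) → elimNat (λ (ν : Nat) → Nat) κ (λ (δ : Nat) → λ (χ : Nat) → succ χ) 0) 0)) 3)
  ~> vnil (Vec (Eq Nat 0 (elimNat (λ (κ : Nat) → Nat) 0 (λ (ν : Nat) → λ (δ : Nat) → succ δ) 0)) 3)
  ~> vnil (Vec (Eq Nat 0 0) 3)
type:
  Vec (Vec (Eq Nat 0 0) 3) 0


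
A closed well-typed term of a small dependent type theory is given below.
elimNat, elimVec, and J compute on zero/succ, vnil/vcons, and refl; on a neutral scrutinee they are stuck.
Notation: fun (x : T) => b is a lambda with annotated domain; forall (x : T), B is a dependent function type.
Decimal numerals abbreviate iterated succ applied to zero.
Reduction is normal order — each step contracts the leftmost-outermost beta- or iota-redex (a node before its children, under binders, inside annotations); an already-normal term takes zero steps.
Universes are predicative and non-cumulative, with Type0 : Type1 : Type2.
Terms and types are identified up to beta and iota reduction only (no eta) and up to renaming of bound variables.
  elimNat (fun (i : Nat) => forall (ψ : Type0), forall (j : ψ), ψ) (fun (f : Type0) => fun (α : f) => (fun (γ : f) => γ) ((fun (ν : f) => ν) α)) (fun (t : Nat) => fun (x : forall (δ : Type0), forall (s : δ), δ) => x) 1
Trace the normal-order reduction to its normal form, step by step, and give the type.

reduction (normal order):
  elimNat (fun (i : Nat) => forall (ψ : Type0), forall (j : ψ), ψ) (fun (f : Type0) => fun (α : f) => (fun (γ : f) => γ) ((fun (ν : f) => ν) α)) (fun (t : Nat) => fun (x : forall (δ : Type0), forall (s : δ), δ) => x) 1
  ~> (fun (i : Nat) => fun (ψ : forall (j : Type0), forall (f : j), j) => ψ) 0 (elimNat (fun (α : Nat) => forall (γ : Type0), forall (ν : γ), γ) (fun (t : Type0) => fun (x : t) => (fun (δ : t) => δ) ((fun (s : t) => s) x)) (fun (q : Nat) => fun (r : forall (a : Type0), forall (d : a), a) => r) 0)
  ~> (fun (i : forall (ψ : Type0), forall (j : ψ), ψ) => i) (elimNat (fun (f : Nat) => forall (α : Type0), forall (γ : α), α) (fun (ν : Type0) => fun (t : ν) => (fun (x : ν) => x) ((fun (δ : ν) => δ) t)) (fun (s : Nat) => fun (q : forall (r : Type0), forall (a : r), r) => q) 0)
  ~> elimNat (fun (i : Nat) => forall (ψ : Type0), forall (j : ψ), ψ) (fun (f : Type0) => fun (α : f) => (fun (γ : f) => γ) ((fun (ν : f) => ν) α)) (fun (t : Nat) => fun (x : forall (δ : Type0), forall (s : δ), δ) => x) 0
  ~> fun (i : Type0) => fun (ψ : i) => (fun (j : i) => j) ((fun (f : i) => f) ψ)
  ~> fun (i : Type0) => fun (ψ : i) => (fun (j : i) => j) ψ
  ~> fun (i : Type0) => fun (ψ : i) => ψ
type:
  forall (i : Type0), forall (ψ : i), i


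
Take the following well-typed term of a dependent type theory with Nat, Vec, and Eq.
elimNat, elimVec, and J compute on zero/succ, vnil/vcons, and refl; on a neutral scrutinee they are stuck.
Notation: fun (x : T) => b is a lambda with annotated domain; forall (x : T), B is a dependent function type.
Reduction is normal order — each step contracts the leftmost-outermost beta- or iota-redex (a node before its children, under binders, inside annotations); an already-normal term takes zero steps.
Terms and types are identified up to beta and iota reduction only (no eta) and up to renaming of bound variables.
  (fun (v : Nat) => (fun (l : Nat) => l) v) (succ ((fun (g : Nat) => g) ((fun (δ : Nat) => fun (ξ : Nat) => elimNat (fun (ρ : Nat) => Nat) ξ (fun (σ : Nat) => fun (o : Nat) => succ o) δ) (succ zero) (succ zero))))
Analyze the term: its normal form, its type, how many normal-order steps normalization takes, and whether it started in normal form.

resulting normal form:
  succ (succ (succ zero))
inferred type:
  Nat
steps to reach normal form (normal order): 9
already normal: no
first redex: a beta-redex


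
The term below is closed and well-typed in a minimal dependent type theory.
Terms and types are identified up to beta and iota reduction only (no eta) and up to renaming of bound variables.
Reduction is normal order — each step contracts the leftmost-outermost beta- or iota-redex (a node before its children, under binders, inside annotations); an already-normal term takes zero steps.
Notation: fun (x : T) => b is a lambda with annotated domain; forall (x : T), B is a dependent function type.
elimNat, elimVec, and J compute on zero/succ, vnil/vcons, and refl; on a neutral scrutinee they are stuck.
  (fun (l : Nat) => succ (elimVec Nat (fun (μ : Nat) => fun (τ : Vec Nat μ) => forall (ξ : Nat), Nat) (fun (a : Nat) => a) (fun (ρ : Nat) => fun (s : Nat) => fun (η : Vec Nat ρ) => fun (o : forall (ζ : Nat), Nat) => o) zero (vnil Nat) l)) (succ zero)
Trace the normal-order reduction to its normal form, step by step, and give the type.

normal-order reduction:
  (fun (l : Nat) => succ (elimVec Nat (fun (μ : Nat) => fun (τ : Vec Nat μ) => forall (ξ : Nat), Nat) (fun (a : Nat) => a) (fun (ρ : Nat) => fun (s : Nat) => fun (η : Vec Nat ρ) => fun (o : forall (ζ : Nat), Nat) => o) zero (vnil Nat) l)) (succ zero)
  ~> succ (elimVec Nat (fun (l : Nat) => fun (μ : Vec Nat l) => forall (τ : Nat), Nat) (fun (ξ : Nat) => ξ) (fun (a : Nat) => fun (ρ : Nat) => fun (s : Vec Nat a) => fun (η : forall (o : Nat), Nat) => η) zero (vnil Nat) (succ zero))
  ~> succ ((fun (l : Nat) => l) (succ zero))
  ~> succ (succ zero)
the term's type:
  Nat


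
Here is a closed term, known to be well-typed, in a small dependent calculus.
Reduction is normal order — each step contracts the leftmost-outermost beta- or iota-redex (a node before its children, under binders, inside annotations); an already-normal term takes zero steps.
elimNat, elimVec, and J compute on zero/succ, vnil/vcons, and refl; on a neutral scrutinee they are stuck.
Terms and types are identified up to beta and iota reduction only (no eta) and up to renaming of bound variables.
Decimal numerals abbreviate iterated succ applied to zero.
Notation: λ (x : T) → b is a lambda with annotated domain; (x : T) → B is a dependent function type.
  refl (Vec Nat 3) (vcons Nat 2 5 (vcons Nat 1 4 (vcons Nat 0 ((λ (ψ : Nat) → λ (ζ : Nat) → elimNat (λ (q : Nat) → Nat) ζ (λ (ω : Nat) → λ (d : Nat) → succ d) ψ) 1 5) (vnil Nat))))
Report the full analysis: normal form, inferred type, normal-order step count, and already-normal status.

normal form:
  refl (Vec Nat 3) (vcons Nat 2 5 (vcons Nat 1 4 (vcons Nat 0 6 (vnil Nat))))
inferred type:
  Eq (Vec Nat 3) (vcons Nat 2 5 (vcons Nat 1 4 (vcons Nat 0 6 (vnil Nat)))) (vcons Nat 2 5 (vcons Nat 1 4 (vcons Nat 0 6 (vnil Nat))))
normal-order step count: 6
started in normal form: no
first contracted redex: a beta-redex


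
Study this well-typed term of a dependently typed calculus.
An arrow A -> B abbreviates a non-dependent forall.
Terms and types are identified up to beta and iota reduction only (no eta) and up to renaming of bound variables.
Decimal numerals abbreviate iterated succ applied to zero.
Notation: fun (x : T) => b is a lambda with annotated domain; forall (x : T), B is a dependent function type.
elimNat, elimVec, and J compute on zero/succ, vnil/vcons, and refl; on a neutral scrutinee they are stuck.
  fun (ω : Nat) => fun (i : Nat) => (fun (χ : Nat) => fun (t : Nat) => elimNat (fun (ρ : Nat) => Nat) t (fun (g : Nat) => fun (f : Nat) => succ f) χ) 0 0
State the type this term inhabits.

the term's type:
  Nat -> Nat -> Nat


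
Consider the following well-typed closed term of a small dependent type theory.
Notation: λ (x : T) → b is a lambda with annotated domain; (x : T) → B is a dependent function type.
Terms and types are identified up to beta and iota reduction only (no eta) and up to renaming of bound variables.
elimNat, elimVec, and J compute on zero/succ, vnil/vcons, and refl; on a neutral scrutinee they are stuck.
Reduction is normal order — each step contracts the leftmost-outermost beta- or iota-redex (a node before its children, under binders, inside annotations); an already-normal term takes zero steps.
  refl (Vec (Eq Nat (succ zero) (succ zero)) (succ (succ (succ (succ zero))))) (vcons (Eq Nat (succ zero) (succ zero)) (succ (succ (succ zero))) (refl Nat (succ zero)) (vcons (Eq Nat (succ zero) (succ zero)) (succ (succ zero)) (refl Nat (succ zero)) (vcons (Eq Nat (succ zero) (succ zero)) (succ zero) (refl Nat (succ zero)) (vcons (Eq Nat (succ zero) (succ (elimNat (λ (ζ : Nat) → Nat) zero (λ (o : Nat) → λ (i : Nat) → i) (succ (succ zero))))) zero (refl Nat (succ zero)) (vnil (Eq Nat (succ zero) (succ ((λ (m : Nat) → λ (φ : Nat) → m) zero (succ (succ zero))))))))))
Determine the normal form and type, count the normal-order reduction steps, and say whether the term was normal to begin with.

resulting normal form:
  refl (Vec (Eq Nat (succ zero) (succ zero)) (succ (succ (succ (succ zero))))) (vcons (Eq Nat (succ zero) (succ zero)) (succ (succ (succ zero))) (refl Nat (succ zero)) (vcons (Eq Nat (succ zero) (succ zero)) (succ (succ zero)) (refl Nat (succ zero)) (vcons (Eq Nat (succ zero) (succ zero)) (succ zero) (refl Nat (succ zero)) (vcons (Eq Nat (succ zero) (succ zero)) zero (refl Nat (succ zero)) (vnil (Eq Nat (succ zero) (succ zero)))))))
inferred type:
  Eq (Vec (Eq Nat (succ zero) (succ zero)) (succ (succ (succ (succ zero))))) (vcons (Eq Nat (succ zero) (succ zero)) (succ (succ (succ zero))) (refl Nat (succ zero)) (vcons (Eq Nat (succ zero) (succ zero)) (succ (succ zero)) (refl Nat (succ zero)) (vcons (Eq Nat (succ zero) (succ zero)) (succ zero) (refl Nat (succ zero)) (vcons (Eq Nat (succ zero) (succ zero)) zero (refl Nat (succ zero)) (vnil (Eq Nat (succ zero) (succ zero))))))) (vcons (Eq Nat (succ zero) (succ zero)) (succ (succ (succ zero))) (refl Nat (succ zero)) (vcons (Eq Nat (succ zero) (succ zero)) (succ (succ zero)) (refl Nat (succ zero)) (vcons (Eq Nat (succ zero) (succ zero)) (succ zero) (refl Nat (succ zero)) (vcons (Eq Nat (succ zero) (succ zero)) zero (refl Nat (succ zero)) (vnil (Eq Nat (succ zero) (succ zero)))))))
steps to reach normal form (normal order): 9
already normal: no
first contracted redex: an elimNat iota-redex


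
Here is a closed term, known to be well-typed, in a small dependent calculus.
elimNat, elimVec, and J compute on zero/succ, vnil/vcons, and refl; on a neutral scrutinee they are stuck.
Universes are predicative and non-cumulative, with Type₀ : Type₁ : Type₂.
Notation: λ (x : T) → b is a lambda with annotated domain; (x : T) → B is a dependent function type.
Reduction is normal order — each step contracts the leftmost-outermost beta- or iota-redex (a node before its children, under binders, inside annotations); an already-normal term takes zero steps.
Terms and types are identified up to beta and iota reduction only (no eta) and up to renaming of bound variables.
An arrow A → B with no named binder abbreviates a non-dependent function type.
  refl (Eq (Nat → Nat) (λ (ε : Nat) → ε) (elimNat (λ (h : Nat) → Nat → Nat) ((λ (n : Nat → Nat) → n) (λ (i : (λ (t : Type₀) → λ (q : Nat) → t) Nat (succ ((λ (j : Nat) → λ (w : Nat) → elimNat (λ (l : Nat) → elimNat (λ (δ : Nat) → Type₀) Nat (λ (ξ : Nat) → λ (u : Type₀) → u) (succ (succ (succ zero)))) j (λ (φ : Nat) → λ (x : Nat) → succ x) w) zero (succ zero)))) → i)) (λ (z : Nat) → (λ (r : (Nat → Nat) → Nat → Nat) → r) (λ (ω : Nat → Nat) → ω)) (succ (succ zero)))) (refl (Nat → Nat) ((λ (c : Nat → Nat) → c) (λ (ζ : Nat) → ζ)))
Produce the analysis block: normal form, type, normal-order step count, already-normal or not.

resulting normal form:
  refl (Eq (Nat → Nat) (λ (ε : Nat) → ε) (λ (h : Nat) → h)) (refl (Nat → Nat) (λ (n : Nat) → n))
type:
  Eq (Eq (Nat → Nat) (λ (ε : Nat) → ε) (λ (h : Nat) → h)) (refl (Nat → Nat) (λ (n : Nat) → n)) (refl (Nat → Nat) (λ (i : Nat) → i))
normal-order step count: 13
started in normal form: no
first contracted redex: an elimNat iota-redex


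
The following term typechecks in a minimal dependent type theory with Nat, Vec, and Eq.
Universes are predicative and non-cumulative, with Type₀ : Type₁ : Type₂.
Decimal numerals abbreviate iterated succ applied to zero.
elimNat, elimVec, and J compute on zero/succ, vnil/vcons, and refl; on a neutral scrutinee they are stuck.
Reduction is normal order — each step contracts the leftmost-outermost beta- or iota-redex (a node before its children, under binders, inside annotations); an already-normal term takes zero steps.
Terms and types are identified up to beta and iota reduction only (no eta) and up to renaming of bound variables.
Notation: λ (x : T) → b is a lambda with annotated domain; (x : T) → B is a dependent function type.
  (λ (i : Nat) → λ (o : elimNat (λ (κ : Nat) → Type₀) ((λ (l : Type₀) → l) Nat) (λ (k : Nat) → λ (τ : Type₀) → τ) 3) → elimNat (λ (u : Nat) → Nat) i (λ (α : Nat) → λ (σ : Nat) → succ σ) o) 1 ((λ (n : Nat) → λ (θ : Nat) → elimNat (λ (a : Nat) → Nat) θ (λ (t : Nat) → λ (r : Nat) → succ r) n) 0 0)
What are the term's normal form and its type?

normal form:
  1
the term's type:
  Nat


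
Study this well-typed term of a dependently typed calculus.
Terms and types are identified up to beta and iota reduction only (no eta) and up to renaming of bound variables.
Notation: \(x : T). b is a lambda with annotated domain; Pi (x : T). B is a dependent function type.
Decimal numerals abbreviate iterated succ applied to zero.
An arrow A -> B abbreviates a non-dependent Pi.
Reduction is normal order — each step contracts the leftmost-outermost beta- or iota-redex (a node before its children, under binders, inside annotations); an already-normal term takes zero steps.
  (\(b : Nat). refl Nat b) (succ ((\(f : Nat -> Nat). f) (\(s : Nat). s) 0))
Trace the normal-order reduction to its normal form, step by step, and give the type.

normal-order reduction sequence:
  (\(b : Nat). refl Nat b) (succ ((\(f : Nat -> Nat). f) (\(s : Nat). s) 0))
  ~> refl Nat (succ ((\(b : Nat -> Nat). b) (\(f : Nat). f) 0))
  ~> refl Nat (succ ((\(b : Nat). b) 0))
  ~> refl Nat 1
the term's type:
  Eq Nat 1 1


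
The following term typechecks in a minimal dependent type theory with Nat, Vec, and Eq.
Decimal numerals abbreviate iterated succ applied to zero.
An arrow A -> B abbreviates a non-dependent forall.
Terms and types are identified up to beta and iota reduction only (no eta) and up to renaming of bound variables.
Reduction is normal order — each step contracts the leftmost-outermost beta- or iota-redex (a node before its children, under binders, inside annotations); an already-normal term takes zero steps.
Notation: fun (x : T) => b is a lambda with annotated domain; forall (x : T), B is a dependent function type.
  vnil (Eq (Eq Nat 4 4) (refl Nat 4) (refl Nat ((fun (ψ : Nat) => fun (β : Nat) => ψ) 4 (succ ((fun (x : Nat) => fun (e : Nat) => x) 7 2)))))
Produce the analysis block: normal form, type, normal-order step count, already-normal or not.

reduced normal form:
  vnil (Eq (Eq Nat 4 4) (refl Nat 4) (refl Nat 4))
the term's type:
  Vec (Eq (Eq Nat 4 4) (refl Nat 4) (refl Nat 4)) 0
reduction steps (normal order): 2
already normal: no
first contracted redex: a beta-redex


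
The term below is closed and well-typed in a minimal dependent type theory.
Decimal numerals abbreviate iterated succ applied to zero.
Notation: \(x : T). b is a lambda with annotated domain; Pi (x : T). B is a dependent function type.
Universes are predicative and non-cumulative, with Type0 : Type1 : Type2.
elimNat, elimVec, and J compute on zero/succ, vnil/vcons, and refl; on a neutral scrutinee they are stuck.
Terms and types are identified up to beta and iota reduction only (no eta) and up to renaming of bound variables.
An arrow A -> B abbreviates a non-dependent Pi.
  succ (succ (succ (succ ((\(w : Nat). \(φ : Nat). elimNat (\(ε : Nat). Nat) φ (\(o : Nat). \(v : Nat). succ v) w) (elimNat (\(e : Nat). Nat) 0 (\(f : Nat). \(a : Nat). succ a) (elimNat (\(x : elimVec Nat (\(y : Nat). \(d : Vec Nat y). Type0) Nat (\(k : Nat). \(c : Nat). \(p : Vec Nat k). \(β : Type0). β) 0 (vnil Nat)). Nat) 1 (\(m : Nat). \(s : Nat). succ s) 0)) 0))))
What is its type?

the term's type:
  Nat


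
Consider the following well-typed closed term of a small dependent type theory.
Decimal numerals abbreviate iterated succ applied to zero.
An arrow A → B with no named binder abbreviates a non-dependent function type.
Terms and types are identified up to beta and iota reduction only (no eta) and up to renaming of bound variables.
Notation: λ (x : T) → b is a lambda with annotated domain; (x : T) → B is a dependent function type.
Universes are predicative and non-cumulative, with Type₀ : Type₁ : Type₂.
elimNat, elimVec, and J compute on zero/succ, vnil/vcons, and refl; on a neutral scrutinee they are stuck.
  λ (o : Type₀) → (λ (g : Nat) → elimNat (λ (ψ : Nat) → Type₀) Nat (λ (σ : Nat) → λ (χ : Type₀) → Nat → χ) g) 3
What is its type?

the term's type:
  Type₀ → Type₀


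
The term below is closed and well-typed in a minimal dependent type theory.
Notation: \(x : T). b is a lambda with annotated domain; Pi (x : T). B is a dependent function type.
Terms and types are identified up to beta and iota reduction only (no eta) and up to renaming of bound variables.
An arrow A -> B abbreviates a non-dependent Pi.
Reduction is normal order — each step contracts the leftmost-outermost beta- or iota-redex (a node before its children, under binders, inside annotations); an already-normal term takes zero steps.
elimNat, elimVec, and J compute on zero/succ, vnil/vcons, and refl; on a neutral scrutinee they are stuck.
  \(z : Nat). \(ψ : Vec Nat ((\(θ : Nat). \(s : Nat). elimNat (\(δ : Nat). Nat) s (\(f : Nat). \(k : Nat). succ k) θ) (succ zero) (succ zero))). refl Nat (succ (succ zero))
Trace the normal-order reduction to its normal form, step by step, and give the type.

reduction (normal order):
  \(z : Nat). \(ψ : Vec Nat ((\(θ : Nat). \(s : Nat). elimNat (\(δ : Nat). Nat) s (\(f : Nat). \(k : Nat). succ k) θ) (succ zero) (succ zero))). refl Nat (succ (succ zero))
  ~> \(z : Nat). \(ψ : Vec Nat ((\(θ : Nat). elimNat (\(s : Nat). Nat) θ (\(δ : Nat). \(f : Nat). succ f) (succ zero)) (succ zero))). refl Nat (succ (succ zero))
  ~> \(z : Nat). \(ψ : Vec Nat (elimNat (\(θ : Nat). Nat) (succ zero) (\(s : Nat). \(δ : Nat). succ δ) (succ zero))). refl Nat (succ (succ zero))
  ~> \(z : Nat). \(ψ : Vec Nat ((\(θ : Nat). \(s : Nat). succ s) zero (elimNat (\(δ : Nat). Nat) (succ zero) (\(f : Nat). \(k : Nat). succ k) zero))). refl Nat (succ (succ zero))
  ~> \(z : Nat). \(ψ : Vec Nat ((\(θ : Nat). succ θ) (elimNat (\(s : Nat). Nat) (succ zero) (\(δ : Nat). \(f : Nat). succ f) zero))). refl Nat (succ (succ zero))
  ~> \(z : Nat). \(ψ : Vec Nat (succ (elimNat (\(θ : Nat). Nat) (succ zero) (\(s : Nat). \(δ : Nat). succ δ) zero))). refl Nat (succ (succ zero))
  ~> \(z : Nat). \(ψ : Vec Nat (succ (succ zero))). refl Nat (succ (succ zero))
the term's type:
  Nat -> Vec Nat (succ (succ zero)) -> Eq Nat (succ (succ zero)) (succ (succ zero))


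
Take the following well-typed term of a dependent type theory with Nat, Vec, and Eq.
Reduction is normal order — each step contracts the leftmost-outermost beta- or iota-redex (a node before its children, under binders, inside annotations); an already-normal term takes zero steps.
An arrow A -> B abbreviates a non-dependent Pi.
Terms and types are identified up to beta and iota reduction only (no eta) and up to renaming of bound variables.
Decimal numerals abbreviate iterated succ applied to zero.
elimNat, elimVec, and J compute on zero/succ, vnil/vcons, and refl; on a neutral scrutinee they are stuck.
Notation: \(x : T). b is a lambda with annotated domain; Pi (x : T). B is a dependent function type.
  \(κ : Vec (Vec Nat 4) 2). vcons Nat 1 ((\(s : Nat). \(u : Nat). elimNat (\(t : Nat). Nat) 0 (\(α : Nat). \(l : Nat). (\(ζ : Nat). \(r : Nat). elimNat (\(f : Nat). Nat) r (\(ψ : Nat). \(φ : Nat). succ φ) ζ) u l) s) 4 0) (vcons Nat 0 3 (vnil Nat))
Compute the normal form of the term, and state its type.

resulting normal form:
  \(κ : Vec (Vec Nat 4) 2). vcons Nat 1 0 (vcons Nat 0 3 (vnil Nat))
type:
  Vec (Vec Nat 4) 2 -> Vec Nat 2
observation: reduction starts at a beta-redex, and 27 normal-order steps reach the normal form.


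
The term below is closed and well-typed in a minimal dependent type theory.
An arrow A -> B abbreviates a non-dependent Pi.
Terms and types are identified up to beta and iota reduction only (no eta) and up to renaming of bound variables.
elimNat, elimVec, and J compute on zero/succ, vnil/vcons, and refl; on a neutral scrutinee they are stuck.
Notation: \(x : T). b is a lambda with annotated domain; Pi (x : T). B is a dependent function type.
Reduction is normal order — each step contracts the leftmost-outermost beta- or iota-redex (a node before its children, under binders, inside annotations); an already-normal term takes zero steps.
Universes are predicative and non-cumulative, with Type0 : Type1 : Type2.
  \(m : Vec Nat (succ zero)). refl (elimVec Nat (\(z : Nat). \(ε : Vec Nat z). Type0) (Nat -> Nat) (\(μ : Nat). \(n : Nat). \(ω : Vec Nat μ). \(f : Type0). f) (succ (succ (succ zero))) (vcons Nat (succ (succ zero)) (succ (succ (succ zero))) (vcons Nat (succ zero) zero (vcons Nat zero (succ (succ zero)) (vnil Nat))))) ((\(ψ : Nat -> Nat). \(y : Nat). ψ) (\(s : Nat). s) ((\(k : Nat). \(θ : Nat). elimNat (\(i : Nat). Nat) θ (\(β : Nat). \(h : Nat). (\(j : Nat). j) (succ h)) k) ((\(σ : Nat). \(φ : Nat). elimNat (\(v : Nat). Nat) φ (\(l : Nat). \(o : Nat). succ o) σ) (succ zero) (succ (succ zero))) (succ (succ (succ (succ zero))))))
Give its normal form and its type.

reduced normal form:
  \(m : Vec Nat (succ zero)). refl (Nat -> Nat) (\(z : Nat). z)
inferred type:
  Vec Nat (succ zero) -> Eq (Nat -> Nat) (\(m : Nat). m) (\(z : Nat). z)
observation: 18 normal-order steps separate the term from its normal form.


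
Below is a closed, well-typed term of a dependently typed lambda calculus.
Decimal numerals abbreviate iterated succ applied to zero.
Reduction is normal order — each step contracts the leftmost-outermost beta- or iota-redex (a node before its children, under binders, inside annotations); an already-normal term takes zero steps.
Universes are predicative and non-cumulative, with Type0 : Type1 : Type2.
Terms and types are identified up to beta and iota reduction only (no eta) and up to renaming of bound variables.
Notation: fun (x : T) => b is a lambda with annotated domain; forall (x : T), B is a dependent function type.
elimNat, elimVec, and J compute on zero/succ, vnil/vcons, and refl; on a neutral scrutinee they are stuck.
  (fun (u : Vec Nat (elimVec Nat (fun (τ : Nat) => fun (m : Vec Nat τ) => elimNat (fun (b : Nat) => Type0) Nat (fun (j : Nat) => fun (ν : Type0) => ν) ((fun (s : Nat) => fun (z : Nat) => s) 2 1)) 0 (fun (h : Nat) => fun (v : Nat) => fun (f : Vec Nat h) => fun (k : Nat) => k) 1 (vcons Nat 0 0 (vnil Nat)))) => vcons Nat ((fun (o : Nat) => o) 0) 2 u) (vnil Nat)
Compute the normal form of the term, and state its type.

normal form:
  vcons Nat 0 2 (vnil Nat)
inferred type:
  Vec Nat 1


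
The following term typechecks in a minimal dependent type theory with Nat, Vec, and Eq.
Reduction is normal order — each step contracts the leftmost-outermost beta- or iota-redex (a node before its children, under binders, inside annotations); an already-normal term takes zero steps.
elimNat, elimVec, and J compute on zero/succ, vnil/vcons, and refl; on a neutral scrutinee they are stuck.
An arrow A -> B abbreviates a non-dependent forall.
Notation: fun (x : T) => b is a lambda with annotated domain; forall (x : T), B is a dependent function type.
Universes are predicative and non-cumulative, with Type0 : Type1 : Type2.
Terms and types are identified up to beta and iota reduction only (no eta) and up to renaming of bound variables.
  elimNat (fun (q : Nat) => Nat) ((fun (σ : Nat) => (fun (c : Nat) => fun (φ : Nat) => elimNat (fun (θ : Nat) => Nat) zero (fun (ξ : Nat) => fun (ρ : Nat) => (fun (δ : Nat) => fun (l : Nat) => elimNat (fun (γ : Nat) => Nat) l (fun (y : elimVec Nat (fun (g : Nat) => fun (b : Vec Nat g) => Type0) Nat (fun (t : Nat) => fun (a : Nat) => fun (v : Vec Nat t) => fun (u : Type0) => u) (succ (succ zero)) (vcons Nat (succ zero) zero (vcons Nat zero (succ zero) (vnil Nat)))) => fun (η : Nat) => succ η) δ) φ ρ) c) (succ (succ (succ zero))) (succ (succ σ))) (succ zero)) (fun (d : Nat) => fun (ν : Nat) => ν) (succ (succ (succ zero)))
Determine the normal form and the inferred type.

reduced normal form:
  succ (succ (succ (succ (succ (succ (succ (succ (succ zero))))))))
type:
  Nat
observation: 59 normal-order steps normalize the term, beginning with an elimNat iota-redex.


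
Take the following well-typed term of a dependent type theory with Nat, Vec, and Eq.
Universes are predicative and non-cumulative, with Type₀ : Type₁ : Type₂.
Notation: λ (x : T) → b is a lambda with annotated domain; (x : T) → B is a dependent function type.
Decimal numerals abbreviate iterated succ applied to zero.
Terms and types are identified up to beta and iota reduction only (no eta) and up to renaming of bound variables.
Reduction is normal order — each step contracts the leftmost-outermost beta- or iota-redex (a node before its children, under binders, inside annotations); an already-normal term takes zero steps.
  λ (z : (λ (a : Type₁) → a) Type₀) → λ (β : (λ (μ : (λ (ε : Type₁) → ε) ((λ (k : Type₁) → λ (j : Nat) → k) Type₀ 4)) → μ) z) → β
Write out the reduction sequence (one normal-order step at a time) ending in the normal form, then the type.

normal-order reduction:
  λ (z : (λ (a : Type₁) → a) Type₀) → λ (β : (λ (μ : (λ (ε : Type₁) → ε) ((λ (k : Type₁) → λ (j : Nat) → k) Type₀ 4)) → μ) z) → β
  ~> λ (z : Type₀) → λ (a : (λ (β : (λ (μ : Type₁) → μ) ((λ (ε : Type₁) → λ (k : Nat) → ε) Type₀ 4)) → β) z) → a
  ~> λ (z : Type₀) → λ (a : z) → a
inferred type:
  (z : Type₀) → (a : z) → z


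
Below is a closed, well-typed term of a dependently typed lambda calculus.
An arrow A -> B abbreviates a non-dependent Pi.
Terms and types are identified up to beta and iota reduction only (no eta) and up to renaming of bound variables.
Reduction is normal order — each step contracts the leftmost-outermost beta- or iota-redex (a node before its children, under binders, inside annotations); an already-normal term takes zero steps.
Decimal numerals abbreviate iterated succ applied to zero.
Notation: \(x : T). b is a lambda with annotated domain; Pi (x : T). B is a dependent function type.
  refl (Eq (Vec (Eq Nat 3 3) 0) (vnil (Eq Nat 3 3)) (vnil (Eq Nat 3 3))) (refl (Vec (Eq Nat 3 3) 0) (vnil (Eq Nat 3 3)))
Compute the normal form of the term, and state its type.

resulting normal form:
  refl (Eq (Vec (Eq Nat 3 3) 0) (vnil (Eq Nat 3 3)) (vnil (Eq Nat 3 3))) (refl (Vec (Eq Nat 3 3) 0) (vnil (Eq Nat 3 3)))
type:
  Eq (Eq (Vec (Eq Nat 3 3) 0) (vnil (Eq Nat 3 3)) (vnil (Eq Nat 3 3))) (refl (Vec (Eq Nat 3 3) 0) (vnil (Eq Nat 3 3))) (refl (Vec (Eq Nat 3 3) 0) (vnil (Eq Nat 3 3)))


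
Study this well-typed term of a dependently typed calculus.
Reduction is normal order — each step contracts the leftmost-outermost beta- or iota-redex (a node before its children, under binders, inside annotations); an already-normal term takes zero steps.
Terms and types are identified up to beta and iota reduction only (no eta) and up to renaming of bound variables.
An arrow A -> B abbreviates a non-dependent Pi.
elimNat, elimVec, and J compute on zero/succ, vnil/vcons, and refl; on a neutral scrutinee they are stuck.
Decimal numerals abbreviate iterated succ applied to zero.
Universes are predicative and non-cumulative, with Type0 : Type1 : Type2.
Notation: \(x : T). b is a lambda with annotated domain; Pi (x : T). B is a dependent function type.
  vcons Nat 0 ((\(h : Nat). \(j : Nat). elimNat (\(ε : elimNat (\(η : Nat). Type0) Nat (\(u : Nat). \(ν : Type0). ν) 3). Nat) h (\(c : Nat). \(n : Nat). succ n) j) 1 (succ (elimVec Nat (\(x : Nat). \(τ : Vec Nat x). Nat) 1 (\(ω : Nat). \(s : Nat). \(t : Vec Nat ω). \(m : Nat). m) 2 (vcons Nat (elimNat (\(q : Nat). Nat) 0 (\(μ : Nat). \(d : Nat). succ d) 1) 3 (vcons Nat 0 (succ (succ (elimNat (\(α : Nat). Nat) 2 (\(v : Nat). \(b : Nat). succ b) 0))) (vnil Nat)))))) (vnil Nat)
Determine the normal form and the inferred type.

resulting normal form:
  vcons Nat 0 3 (vnil Nat)
the term's type:
  Vec Nat 1


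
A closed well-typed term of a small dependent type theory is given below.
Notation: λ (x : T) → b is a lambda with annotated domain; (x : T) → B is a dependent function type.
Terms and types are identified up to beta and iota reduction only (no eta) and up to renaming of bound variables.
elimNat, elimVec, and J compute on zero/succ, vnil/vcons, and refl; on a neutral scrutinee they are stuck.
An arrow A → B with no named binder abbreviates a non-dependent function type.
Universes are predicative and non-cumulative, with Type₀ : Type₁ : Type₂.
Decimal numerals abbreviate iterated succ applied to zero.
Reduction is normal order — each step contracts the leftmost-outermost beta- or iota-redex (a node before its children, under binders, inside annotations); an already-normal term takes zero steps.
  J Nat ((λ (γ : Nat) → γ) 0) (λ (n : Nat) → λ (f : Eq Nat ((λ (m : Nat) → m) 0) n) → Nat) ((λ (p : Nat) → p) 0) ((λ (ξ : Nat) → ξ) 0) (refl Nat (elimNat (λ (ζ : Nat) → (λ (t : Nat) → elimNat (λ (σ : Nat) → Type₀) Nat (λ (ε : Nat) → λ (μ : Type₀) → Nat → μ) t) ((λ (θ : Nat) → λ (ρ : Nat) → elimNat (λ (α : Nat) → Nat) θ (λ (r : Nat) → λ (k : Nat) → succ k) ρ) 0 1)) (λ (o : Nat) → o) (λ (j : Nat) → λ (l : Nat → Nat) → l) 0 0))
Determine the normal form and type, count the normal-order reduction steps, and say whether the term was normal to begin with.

reduced normal form:
  0
inferred type:
  Nat
normal-order step count: 2
term was already normal: no
first redex: a J iota-redex


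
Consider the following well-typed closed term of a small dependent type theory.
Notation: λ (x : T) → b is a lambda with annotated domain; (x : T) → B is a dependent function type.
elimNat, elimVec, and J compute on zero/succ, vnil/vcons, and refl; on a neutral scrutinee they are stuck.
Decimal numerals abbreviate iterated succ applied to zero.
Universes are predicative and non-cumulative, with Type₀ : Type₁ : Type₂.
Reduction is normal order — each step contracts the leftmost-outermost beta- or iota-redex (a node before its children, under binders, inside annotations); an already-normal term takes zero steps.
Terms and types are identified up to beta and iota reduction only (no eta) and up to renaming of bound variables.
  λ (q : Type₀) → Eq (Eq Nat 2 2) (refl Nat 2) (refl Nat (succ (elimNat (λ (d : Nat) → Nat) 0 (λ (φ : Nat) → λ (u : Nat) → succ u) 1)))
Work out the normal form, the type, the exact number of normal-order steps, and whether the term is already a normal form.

resulting normal form:
  λ (q : Type₀) → Eq (Eq Nat 2 2) (refl Nat 2) (refl Nat 2)
type:
  (q : Type₀) → Type₀
steps to reach normal form (normal order): 4
already normal: no
first redex: an elimNat iota-redex


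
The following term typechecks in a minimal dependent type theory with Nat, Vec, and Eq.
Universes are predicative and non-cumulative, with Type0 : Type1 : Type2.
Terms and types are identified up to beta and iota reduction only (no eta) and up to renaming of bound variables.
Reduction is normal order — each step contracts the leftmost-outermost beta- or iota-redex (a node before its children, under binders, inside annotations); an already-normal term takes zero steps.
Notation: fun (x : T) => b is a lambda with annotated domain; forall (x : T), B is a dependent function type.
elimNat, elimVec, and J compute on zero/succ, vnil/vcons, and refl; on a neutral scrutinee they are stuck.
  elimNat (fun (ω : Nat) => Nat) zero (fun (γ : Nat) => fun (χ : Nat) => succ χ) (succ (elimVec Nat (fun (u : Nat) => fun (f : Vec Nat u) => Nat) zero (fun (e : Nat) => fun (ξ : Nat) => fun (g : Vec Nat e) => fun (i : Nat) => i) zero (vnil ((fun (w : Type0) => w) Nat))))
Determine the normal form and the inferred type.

resulting normal form:
  succ zero
the term's type:
  Nat
observation: 5 normal-order steps normalize the term, beginning with an elimNat iota-redex.


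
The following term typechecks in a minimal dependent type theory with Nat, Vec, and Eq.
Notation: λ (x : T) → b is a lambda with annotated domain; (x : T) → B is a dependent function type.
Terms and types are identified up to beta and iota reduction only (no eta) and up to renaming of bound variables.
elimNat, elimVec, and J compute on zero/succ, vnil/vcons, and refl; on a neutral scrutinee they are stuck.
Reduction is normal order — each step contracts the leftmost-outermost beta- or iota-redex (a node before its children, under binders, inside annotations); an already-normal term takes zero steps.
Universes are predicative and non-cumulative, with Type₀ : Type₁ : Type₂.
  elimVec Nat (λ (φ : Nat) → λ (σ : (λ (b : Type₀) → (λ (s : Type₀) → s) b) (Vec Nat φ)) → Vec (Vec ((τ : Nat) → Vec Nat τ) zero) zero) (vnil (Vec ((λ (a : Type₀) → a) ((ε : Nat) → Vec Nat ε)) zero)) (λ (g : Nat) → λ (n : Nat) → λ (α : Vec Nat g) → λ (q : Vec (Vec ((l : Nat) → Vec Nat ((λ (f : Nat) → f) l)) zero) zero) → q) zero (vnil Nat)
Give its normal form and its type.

reduced normal form:
  vnil (Vec ((φ : Nat) → Vec Nat φ) zero)
inferred type:
  Vec (Vec ((φ : Nat) → Vec Nat φ) zero) zero


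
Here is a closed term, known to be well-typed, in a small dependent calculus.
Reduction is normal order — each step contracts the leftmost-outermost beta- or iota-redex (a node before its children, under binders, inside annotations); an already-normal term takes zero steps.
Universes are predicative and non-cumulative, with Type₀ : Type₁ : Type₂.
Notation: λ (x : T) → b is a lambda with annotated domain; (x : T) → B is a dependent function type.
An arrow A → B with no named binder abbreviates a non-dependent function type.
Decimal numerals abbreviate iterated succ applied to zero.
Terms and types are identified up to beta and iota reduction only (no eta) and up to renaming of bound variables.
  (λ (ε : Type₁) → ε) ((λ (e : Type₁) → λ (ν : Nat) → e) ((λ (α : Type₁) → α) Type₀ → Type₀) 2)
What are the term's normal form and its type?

resulting normal form:
  Type₀ → Type₀
type:
  Type₁
observation: the first redex contracted is a beta-redex; the normal form is reached in 4 normal-order steps.


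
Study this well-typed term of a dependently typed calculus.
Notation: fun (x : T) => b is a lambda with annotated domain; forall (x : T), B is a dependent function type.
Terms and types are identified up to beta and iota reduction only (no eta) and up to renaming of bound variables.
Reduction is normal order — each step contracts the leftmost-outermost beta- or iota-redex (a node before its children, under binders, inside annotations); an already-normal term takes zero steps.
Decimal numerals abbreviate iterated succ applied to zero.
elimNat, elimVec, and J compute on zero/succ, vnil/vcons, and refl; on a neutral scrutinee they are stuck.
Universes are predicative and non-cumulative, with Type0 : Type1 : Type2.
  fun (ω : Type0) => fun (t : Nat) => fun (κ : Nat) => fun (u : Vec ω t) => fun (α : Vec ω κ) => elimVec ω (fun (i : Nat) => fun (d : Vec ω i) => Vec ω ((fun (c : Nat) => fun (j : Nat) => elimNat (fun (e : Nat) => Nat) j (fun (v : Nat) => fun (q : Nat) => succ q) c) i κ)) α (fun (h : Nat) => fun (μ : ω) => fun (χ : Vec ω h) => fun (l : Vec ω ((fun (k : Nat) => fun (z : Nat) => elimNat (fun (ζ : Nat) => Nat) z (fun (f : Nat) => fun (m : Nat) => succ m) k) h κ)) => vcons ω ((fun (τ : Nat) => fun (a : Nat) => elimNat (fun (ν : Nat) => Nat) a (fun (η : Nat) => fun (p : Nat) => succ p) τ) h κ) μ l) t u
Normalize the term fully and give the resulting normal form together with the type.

normal form:
  fun (ω : Type0) => fun (t : Nat) => fun (κ : Nat) => fun (u : Vec ω t) => fun (α : Vec ω κ) => elimVec ω (fun (i : Nat) => fun (d : Vec ω i) => Vec ω (elimNat (fun (c : Nat) => Nat) κ (fun (j : Nat) => fun (e : Nat) => succ e) i)) α (fun (v : Nat) => fun (q : ω) => fun (h : Vec ω v) => fun (μ : Vec ω (elimNat (fun (χ : Nat) => Nat) κ (fun (l : Nat) => fun (k : Nat) => succ k) v)) => vcons ω (elimNat (fun (z : Nat) => Nat) κ (fun (ζ : Nat) => fun (f : Nat) => succ f) v) q μ) t u
type:
  forall (ω : Type0), forall (t : Nat), forall (κ : Nat), forall (u : Vec ω t), forall (α : Vec ω κ), Vec ω (elimNat (fun (i : Nat) => Nat) κ (fun (d : Nat) => fun (c : Nat) => succ c) t)
observation: the term reaches its normal form after 6 normal-order steps.


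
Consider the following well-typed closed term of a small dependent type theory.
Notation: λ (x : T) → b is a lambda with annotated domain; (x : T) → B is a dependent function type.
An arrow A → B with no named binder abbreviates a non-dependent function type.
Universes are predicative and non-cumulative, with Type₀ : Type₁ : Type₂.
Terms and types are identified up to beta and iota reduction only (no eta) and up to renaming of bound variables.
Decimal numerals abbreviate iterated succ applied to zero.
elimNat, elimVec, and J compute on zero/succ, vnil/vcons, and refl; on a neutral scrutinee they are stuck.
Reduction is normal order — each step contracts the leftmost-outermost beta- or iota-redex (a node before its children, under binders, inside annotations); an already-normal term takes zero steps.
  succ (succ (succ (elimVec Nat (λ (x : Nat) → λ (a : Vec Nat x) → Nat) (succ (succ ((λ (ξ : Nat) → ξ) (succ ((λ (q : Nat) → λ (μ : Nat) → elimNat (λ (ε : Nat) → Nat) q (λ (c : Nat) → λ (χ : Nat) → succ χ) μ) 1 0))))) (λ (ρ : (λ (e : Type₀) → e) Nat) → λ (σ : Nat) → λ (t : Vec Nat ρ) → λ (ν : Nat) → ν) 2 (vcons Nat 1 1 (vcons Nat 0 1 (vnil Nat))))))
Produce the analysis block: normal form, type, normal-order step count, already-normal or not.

normal form:
  7
type:
  Nat
reduction steps (normal order): 15
already normal: no
first redex: an elimVec iota-redex
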